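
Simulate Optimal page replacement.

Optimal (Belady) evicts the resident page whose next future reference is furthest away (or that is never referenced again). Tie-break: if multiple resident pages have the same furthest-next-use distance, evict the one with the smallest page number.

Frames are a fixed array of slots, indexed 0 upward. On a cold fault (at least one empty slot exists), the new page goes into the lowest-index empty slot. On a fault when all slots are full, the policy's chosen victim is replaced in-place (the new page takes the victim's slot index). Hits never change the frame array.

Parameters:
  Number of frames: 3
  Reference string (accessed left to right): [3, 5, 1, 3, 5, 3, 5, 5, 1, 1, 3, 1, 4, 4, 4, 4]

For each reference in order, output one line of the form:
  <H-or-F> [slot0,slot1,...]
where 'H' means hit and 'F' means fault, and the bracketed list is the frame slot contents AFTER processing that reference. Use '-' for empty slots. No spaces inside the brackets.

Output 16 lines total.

F [3,-,-]
F [3,5,-]
F [3,5,1]
H [3,5,1]
H [3,5,1]
H [3,5,1]
H [3,5,1]
H [3,5,1]
H [3,5,1]
H [3,5,1]
H [3,5,1]
H [3,5,1]
F [3,5,4]
H [3,5,4]
H [3,5,4]
H [3,5,4]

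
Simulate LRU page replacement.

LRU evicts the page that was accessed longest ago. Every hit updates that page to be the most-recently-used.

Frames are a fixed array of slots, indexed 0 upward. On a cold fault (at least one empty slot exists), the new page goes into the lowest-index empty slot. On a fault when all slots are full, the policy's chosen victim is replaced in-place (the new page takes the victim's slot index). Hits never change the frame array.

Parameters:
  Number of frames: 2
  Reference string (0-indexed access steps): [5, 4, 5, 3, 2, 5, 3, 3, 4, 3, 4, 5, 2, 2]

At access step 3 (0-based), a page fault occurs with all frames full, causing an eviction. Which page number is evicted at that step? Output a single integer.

Step 0: ref 5 -> FAULT, frames=[5,-]
Step 1: ref 4 -> FAULT, frames=[5,4]
Step 2: ref 5 -> HIT, frames=[5,4]
Step 3: ref 3 -> FAULT, evict 4, frames=[5,3]
At step 3: evicted page 4

Answer: 4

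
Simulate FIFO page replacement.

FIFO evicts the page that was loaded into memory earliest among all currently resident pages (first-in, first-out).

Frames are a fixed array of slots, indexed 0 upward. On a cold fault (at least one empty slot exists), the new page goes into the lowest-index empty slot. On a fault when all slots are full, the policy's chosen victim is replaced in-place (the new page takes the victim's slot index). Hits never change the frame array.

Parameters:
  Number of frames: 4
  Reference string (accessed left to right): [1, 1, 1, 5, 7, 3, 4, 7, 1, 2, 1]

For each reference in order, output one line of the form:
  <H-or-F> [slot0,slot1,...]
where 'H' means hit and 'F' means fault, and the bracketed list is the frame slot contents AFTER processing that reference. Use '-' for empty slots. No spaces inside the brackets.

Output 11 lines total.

F [1,-,-,-]
H [1,-,-,-]
H [1,-,-,-]
F [1,5,-,-]
F [1,5,7,-]
F [1,5,7,3]
F [4,5,7,3]
H [4,5,7,3]
F [4,1,7,3]
F [4,1,2,3]
H [4,1,2,3]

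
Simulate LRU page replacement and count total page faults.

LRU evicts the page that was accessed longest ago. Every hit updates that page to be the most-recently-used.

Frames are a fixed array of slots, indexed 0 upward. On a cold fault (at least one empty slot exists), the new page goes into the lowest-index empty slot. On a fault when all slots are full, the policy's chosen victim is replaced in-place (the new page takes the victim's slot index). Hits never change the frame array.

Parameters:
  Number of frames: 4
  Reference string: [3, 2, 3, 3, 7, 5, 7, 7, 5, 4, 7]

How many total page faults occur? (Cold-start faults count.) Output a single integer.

Answer: 5

Derivation:
Step 0: ref 3 → FAULT, frames=[3,-,-,-]
Step 1: ref 2 → FAULT, frames=[3,2,-,-]
Step 2: ref 3 → HIT, frames=[3,2,-,-]
Step 3: ref 3 → HIT, frames=[3,2,-,-]
Step 4: ref 7 → FAULT, frames=[3,2,7,-]
Step 5: ref 5 → FAULT, frames=[3,2,7,5]
Step 6: ref 7 → HIT, frames=[3,2,7,5]
Step 7: ref 7 → HIT, frames=[3,2,7,5]
Step 8: ref 5 → HIT, frames=[3,2,7,5]
Step 9: ref 4 → FAULT (evict 2), frames=[3,4,7,5]
Step 10: ref 7 → HIT, frames=[3,4,7,5]
Total faults: 5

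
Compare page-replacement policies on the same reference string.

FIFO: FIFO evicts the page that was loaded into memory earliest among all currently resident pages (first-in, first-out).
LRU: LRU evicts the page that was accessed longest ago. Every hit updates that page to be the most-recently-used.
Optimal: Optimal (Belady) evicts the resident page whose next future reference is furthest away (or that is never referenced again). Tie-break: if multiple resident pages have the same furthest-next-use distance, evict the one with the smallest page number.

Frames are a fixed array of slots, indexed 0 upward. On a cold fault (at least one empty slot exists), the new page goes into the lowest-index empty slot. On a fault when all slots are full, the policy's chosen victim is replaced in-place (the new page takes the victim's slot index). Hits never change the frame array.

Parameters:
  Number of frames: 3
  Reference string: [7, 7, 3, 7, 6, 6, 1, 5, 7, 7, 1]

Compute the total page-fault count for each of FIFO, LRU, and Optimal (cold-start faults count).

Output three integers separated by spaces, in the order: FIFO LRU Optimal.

--- FIFO ---
  step 0: ref 7 -> FAULT, frames=[7,-,-] (faults so far: 1)
  step 1: ref 7 -> HIT, frames=[7,-,-] (faults so far: 1)
  step 2: ref 3 -> FAULT, frames=[7,3,-] (faults so far: 2)
  step 3: ref 7 -> HIT, frames=[7,3,-] (faults so far: 2)
  step 4: ref 6 -> FAULT, frames=[7,3,6] (faults so far: 3)
  step 5: ref 6 -> HIT, frames=[7,3,6] (faults so far: 3)
  step 6: ref 1 -> FAULT, evict 7, frames=[1,3,6] (faults so far: 4)
  step 7: ref 5 -> FAULT, evict 3, frames=[1,5,6] (faults so far: 5)
  step 8: ref 7 -> FAULT, evict 6, frames=[1,5,7] (faults so far: 6)
  step 9: ref 7 -> HIT, frames=[1,5,7] (faults so far: 6)
  step 10: ref 1 -> HIT, frames=[1,5,7] (faults so far: 6)
  FIFO total faults: 6
--- LRU ---
  step 0: ref 7 -> FAULT, frames=[7,-,-] (faults so far: 1)
  step 1: ref 7 -> HIT, frames=[7,-,-] (faults so far: 1)
  step 2: ref 3 -> FAULT, frames=[7,3,-] (faults so far: 2)
  step 3: ref 7 -> HIT, frames=[7,3,-] (faults so far: 2)
  step 4: ref 6 -> FAULT, frames=[7,3,6] (faults so far: 3)
  step 5: ref 6 -> HIT, frames=[7,3,6] (faults so far: 3)
  step 6: ref 1 -> FAULT, evict 3, frames=[7,1,6] (faults so far: 4)
  step 7: ref 5 -> FAULT, evict 7, frames=[5,1,6] (faults so far: 5)
  step 8: ref 7 -> FAULT, evict 6, frames=[5,1,7] (faults so far: 6)
  step 9: ref 7 -> HIT, frames=[5,1,7] (faults so far: 6)
  step 10: ref 1 -> HIT, frames=[5,1,7] (faults so far: 6)
  LRU total faults: 6
--- Optimal ---
  step 0: ref 7 -> FAULT, frames=[7,-,-] (faults so far: 1)
  step 1: ref 7 -> HIT, frames=[7,-,-] (faults so far: 1)
  step 2: ref 3 -> FAULT, frames=[7,3,-] (faults so far: 2)
  step 3: ref 7 -> HIT, frames=[7,3,-] (faults so far: 2)
  step 4: ref 6 -> FAULT, frames=[7,3,6] (faults so far: 3)
  step 5: ref 6 -> HIT, frames=[7,3,6] (faults so far: 3)
  step 6: ref 1 -> FAULT, evict 3, frames=[7,1,6] (faults so far: 4)
  step 7: ref 5 -> FAULT, evict 6, frames=[7,1,5] (faults so far: 5)
  step 8: ref 7 -> HIT, frames=[7,1,5] (faults so far: 5)
  step 9: ref 7 -> HIT, frames=[7,1,5] (faults so far: 5)
  step 10: ref 1 -> HIT, frames=[7,1,5] (faults so far: 5)
  Optimal total faults: 5

Answer: 6 6 5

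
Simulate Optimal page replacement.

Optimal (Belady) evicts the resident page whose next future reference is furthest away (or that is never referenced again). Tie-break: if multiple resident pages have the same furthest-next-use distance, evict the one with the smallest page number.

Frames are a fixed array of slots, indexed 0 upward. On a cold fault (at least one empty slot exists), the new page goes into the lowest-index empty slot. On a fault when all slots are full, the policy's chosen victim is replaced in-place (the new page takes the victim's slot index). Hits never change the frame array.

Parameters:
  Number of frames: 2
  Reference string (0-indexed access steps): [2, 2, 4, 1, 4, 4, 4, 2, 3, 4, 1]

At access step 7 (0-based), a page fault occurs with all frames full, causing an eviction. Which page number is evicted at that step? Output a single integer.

Step 0: ref 2 -> FAULT, frames=[2,-]
Step 1: ref 2 -> HIT, frames=[2,-]
Step 2: ref 4 -> FAULT, frames=[2,4]
Step 3: ref 1 -> FAULT, evict 2, frames=[1,4]
Step 4: ref 4 -> HIT, frames=[1,4]
Step 5: ref 4 -> HIT, frames=[1,4]
Step 6: ref 4 -> HIT, frames=[1,4]
Step 7: ref 2 -> FAULT, evict 1, frames=[2,4]
At step 7: evicted page 1

Answer: 1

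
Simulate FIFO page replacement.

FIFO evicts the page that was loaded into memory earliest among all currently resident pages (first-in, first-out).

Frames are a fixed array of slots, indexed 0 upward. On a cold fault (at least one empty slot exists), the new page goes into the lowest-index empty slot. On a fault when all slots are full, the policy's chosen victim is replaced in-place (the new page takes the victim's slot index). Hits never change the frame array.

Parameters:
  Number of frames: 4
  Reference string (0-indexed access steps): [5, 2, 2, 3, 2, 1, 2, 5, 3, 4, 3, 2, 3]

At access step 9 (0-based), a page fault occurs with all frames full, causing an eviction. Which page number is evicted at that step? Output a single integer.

Answer: 5

Derivation:
Step 0: ref 5 -> FAULT, frames=[5,-,-,-]
Step 1: ref 2 -> FAULT, frames=[5,2,-,-]
Step 2: ref 2 -> HIT, frames=[5,2,-,-]
Step 3: ref 3 -> FAULT, frames=[5,2,3,-]
Step 4: ref 2 -> HIT, frames=[5,2,3,-]
Step 5: ref 1 -> FAULT, frames=[5,2,3,1]
Step 6: ref 2 -> HIT, frames=[5,2,3,1]
Step 7: ref 5 -> HIT, frames=[5,2,3,1]
Step 8: ref 3 -> HIT, frames=[5,2,3,1]
Step 9: ref 4 -> FAULT, evict 5, frames=[4,2,3,1]
At step 9: evicted page 5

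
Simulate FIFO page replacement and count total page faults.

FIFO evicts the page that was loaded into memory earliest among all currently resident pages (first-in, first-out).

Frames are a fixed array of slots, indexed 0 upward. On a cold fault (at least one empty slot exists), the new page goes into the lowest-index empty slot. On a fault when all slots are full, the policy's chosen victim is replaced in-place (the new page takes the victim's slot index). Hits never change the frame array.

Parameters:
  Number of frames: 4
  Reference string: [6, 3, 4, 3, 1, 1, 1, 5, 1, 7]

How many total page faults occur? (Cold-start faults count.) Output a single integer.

Step 0: ref 6 → FAULT, frames=[6,-,-,-]
Step 1: ref 3 → FAULT, frames=[6,3,-,-]
Step 2: ref 4 → FAULT, frames=[6,3,4,-]
Step 3: ref 3 → HIT, frames=[6,3,4,-]
Step 4: ref 1 → FAULT, frames=[6,3,4,1]
Step 5: ref 1 → HIT, frames=[6,3,4,1]
Step 6: ref 1 → HIT, frames=[6,3,4,1]
Step 7: ref 5 → FAULT (evict 6), frames=[5,3,4,1]
Step 8: ref 1 → HIT, frames=[5,3,4,1]
Step 9: ref 7 → FAULT (evict 3), frames=[5,7,4,1]
Total faults: 6

Answer: 6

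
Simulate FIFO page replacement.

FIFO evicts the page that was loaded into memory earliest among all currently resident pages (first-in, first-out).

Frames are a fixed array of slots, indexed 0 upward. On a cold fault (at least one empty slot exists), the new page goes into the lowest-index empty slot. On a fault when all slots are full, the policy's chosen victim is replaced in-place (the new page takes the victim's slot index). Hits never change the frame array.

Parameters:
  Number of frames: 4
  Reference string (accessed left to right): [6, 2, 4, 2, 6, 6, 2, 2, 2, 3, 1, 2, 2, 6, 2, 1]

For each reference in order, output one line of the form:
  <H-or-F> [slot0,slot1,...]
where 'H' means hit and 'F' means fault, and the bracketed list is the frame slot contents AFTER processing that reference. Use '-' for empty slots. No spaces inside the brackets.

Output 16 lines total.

F [6,-,-,-]
F [6,2,-,-]
F [6,2,4,-]
H [6,2,4,-]
H [6,2,4,-]
H [6,2,4,-]
H [6,2,4,-]
H [6,2,4,-]
H [6,2,4,-]
F [6,2,4,3]
F [1,2,4,3]
H [1,2,4,3]
H [1,2,4,3]
F [1,6,4,3]
F [1,6,2,3]
H [1,6,2,3]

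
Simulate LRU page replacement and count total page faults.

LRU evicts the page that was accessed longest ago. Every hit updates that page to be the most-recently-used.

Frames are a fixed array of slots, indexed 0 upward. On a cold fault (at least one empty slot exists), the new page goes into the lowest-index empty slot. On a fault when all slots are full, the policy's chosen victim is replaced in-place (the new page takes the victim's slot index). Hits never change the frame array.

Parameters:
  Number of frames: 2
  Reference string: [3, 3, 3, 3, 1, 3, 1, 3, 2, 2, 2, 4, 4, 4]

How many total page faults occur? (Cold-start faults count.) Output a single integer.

Step 0: ref 3 → FAULT, frames=[3,-]
Step 1: ref 3 → HIT, frames=[3,-]
Step 2: ref 3 → HIT, frames=[3,-]
Step 3: ref 3 → HIT, frames=[3,-]
Step 4: ref 1 → FAULT, frames=[3,1]
Step 5: ref 3 → HIT, frames=[3,1]
Step 6: ref 1 → HIT, frames=[3,1]
Step 7: ref 3 → HIT, frames=[3,1]
Step 8: ref 2 → FAULT (evict 1), frames=[3,2]
Step 9: ref 2 → HIT, frames=[3,2]
Step 10: ref 2 → HIT, frames=[3,2]
Step 11: ref 4 → FAULT (evict 3), frames=[4,2]
Step 12: ref 4 → HIT, frames=[4,2]
Step 13: ref 4 → HIT, frames=[4,2]
Total faults: 4

Answer: 4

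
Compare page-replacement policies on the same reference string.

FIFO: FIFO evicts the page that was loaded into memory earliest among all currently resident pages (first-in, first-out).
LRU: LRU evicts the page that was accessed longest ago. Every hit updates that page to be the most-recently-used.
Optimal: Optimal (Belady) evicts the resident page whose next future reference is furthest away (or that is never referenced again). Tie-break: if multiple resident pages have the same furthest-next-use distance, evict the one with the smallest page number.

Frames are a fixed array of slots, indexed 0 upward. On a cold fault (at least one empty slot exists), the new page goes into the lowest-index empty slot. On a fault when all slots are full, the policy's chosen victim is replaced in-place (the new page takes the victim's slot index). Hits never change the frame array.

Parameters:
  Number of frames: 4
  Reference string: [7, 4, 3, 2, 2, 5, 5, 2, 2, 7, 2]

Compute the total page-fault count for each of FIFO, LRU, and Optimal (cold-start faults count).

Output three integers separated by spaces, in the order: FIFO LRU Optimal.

--- FIFO ---
  step 0: ref 7 -> FAULT, frames=[7,-,-,-] (faults so far: 1)
  step 1: ref 4 -> FAULT, frames=[7,4,-,-] (faults so far: 2)
  step 2: ref 3 -> FAULT, frames=[7,4,3,-] (faults so far: 3)
  step 3: ref 2 -> FAULT, frames=[7,4,3,2] (faults so far: 4)
  step 4: ref 2 -> HIT, frames=[7,4,3,2] (faults so far: 4)
  step 5: ref 5 -> FAULT, evict 7, frames=[5,4,3,2] (faults so far: 5)
  step 6: ref 5 -> HIT, frames=[5,4,3,2] (faults so far: 5)
  step 7: ref 2 -> HIT, frames=[5,4,3,2] (faults so far: 5)
  step 8: ref 2 -> HIT, frames=[5,4,3,2] (faults so far: 5)
  step 9: ref 7 -> FAULT, evict 4, frames=[5,7,3,2] (faults so far: 6)
  step 10: ref 2 -> HIT, frames=[5,7,3,2] (faults so far: 6)
  FIFO total faults: 6
--- LRU ---
  step 0: ref 7 -> FAULT, frames=[7,-,-,-] (faults so far: 1)
  step 1: ref 4 -> FAULT, frames=[7,4,-,-] (faults so far: 2)
  step 2: ref 3 -> FAULT, frames=[7,4,3,-] (faults so far: 3)
  step 3: ref 2 -> FAULT, frames=[7,4,3,2] (faults so far: 4)
  step 4: ref 2 -> HIT, frames=[7,4,3,2] (faults so far: 4)
  step 5: ref 5 -> FAULT, evict 7, frames=[5,4,3,2] (faults so far: 5)
  step 6: ref 5 -> HIT, frames=[5,4,3,2] (faults so far: 5)
  step 7: ref 2 -> HIT, frames=[5,4,3,2] (faults so far: 5)
  step 8: ref 2 -> HIT, frames=[5,4,3,2] (faults so far: 5)
  step 9: ref 7 -> FAULT, evict 4, frames=[5,7,3,2] (faults so far: 6)
  step 10: ref 2 -> HIT, frames=[5,7,3,2] (faults so far: 6)
  LRU total faults: 6
--- Optimal ---
  step 0: ref 7 -> FAULT, frames=[7,-,-,-] (faults so far: 1)
  step 1: ref 4 -> FAULT, frames=[7,4,-,-] (faults so far: 2)
  step 2: ref 3 -> FAULT, frames=[7,4,3,-] (faults so far: 3)
  step 3: ref 2 -> FAULT, frames=[7,4,3,2] (faults so far: 4)
  step 4: ref 2 -> HIT, frames=[7,4,3,2] (faults so far: 4)
  step 5: ref 5 -> FAULT, evict 3, frames=[7,4,5,2] (faults so far: 5)
  step 6: ref 5 -> HIT, frames=[7,4,5,2] (faults so far: 5)
  step 7: ref 2 -> HIT, frames=[7,4,5,2] (faults so far: 5)
  step 8: ref 2 -> HIT, frames=[7,4,5,2] (faults so far: 5)
  step 9: ref 7 -> HIT, frames=[7,4,5,2] (faults so far: 5)
  step 10: ref 2 -> HIT, frames=[7,4,5,2] (faults so far: 5)
  Optimal total faults: 5

Answer: 6 6 5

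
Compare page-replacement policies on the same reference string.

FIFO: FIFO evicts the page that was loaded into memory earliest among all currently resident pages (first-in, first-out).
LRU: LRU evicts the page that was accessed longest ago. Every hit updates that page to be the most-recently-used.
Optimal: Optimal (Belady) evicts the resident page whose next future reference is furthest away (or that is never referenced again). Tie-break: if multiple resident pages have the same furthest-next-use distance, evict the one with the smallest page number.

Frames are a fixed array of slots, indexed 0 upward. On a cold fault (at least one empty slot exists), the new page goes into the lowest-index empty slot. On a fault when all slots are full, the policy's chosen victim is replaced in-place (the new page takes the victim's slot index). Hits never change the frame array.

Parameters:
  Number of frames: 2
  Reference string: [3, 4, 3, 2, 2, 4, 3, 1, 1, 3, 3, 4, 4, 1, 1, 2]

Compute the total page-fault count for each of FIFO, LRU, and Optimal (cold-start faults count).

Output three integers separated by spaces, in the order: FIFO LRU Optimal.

Answer: 7 9 7

Derivation:
--- FIFO ---
  step 0: ref 3 -> FAULT, frames=[3,-] (faults so far: 1)
  step 1: ref 4 -> FAULT, frames=[3,4] (faults so far: 2)
  step 2: ref 3 -> HIT, frames=[3,4] (faults so far: 2)
  step 3: ref 2 -> FAULT, evict 3, frames=[2,4] (faults so far: 3)
  step 4: ref 2 -> HIT, frames=[2,4] (faults so far: 3)
  step 5: ref 4 -> HIT, frames=[2,4] (faults so far: 3)
  step 6: ref 3 -> FAULT, evict 4, frames=[2,3] (faults so far: 4)
  step 7: ref 1 -> FAULT, evict 2, frames=[1,3] (faults so far: 5)
  step 8: ref 1 -> HIT, frames=[1,3] (faults so far: 5)
  step 9: ref 3 -> HIT, frames=[1,3] (faults so far: 5)
  step 10: ref 3 -> HIT, frames=[1,3] (faults so far: 5)
  step 11: ref 4 -> FAULT, evict 3, frames=[1,4] (faults so far: 6)
  step 12: ref 4 -> HIT, frames=[1,4] (faults so far: 6)
  step 13: ref 1 -> HIT, frames=[1,4] (faults so far: 6)
  step 14: ref 1 -> HIT, frames=[1,4] (faults so far: 6)
  step 15: ref 2 -> FAULT, evict 1, frames=[2,4] (faults so far: 7)
  FIFO total faults: 7
--- LRU ---
  step 0: ref 3 -> FAULT, frames=[3,-] (faults so far: 1)
  step 1: ref 4 -> FAULT, frames=[3,4] (faults so far: 2)
  step 2: ref 3 -> HIT, frames=[3,4] (faults so far: 2)
  step 3: ref 2 -> FAULT, evict 4, frames=[3,2] (faults so far: 3)
  step 4: ref 2 -> HIT, frames=[3,2] (faults so far: 3)
  step 5: ref 4 -> FAULT, evict 3, frames=[4,2] (faults so far: 4)
  step 6: ref 3 -> FAULT, evict 2, frames=[4,3] (faults so far: 5)
  step 7: ref 1 -> FAULT, evict 4, frames=[1,3] (faults so far: 6)
  step 8: ref 1 -> HIT, frames=[1,3] (faults so far: 6)
  step 9: ref 3 -> HIT, frames=[1,3] (faults so far: 6)
  step 10: ref 3 -> HIT, frames=[1,3] (faults so far: 6)
  step 11: ref 4 -> FAULT, evict 1, frames=[4,3] (faults so far: 7)
  step 12: ref 4 -> HIT, frames=[4,3] (faults so far: 7)
  step 13: ref 1 -> FAULT, evict 3, frames=[4,1] (faults so far: 8)
  step 14: ref 1 -> HIT, frames=[4,1] (faults so far: 8)
  step 15: ref 2 -> FAULT, evict 4, frames=[2,1] (faults so far: 9)
  LRU total faults: 9
--- Optimal ---
  step 0: ref 3 -> FAULT, frames=[3,-] (faults so far: 1)
  step 1: ref 4 -> FAULT, frames=[3,4] (faults so far: 2)
  step 2: ref 3 -> HIT, frames=[3,4] (faults so far: 2)
  step 3: ref 2 -> FAULT, evict 3, frames=[2,4] (faults so far: 3)
  step 4: ref 2 -> HIT, frames=[2,4] (faults so far: 3)
  step 5: ref 4 -> HIT, frames=[2,4] (faults so far: 3)
  step 6: ref 3 -> FAULT, evict 2, frames=[3,4] (faults so far: 4)
  step 7: ref 1 -> FAULT, evict 4, frames=[3,1] (faults so far: 5)
  step 8: ref 1 -> HIT, frames=[3,1] (faults so far: 5)
  step 9: ref 3 -> HIT, frames=[3,1] (faults so far: 5)
  step 10: ref 3 -> HIT, frames=[3,1] (faults so far: 5)
  step 11: ref 4 -> FAULT, evict 3, frames=[4,1] (faults so far: 6)
  step 12: ref 4 -> HIT, frames=[4,1] (faults so far: 6)
  step 13: ref 1 -> HIT, frames=[4,1] (faults so far: 6)
  step 14: ref 1 -> HIT, frames=[4,1] (faults so far: 6)
  step 15: ref 2 -> FAULT, evict 1, frames=[4,2] (faults so far: 7)
  Optimal total faults: 7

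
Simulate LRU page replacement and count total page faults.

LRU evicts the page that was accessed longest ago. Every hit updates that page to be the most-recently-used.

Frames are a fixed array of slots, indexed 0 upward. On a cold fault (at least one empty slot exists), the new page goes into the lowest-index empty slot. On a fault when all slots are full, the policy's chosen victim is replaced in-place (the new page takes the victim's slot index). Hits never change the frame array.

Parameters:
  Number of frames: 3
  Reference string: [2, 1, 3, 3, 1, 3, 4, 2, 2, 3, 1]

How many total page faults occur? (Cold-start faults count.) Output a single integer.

Answer: 6

Derivation:
Step 0: ref 2 → FAULT, frames=[2,-,-]
Step 1: ref 1 → FAULT, frames=[2,1,-]
Step 2: ref 3 → FAULT, frames=[2,1,3]
Step 3: ref 3 → HIT, frames=[2,1,3]
Step 4: ref 1 → HIT, frames=[2,1,3]
Step 5: ref 3 → HIT, frames=[2,1,3]
Step 6: ref 4 → FAULT (evict 2), frames=[4,1,3]
Step 7: ref 2 → FAULT (evict 1), frames=[4,2,3]
Step 8: ref 2 → HIT, frames=[4,2,3]
Step 9: ref 3 → HIT, frames=[4,2,3]
Step 10: ref 1 → FAULT (evict 4), frames=[1,2,3]
Total faults: 6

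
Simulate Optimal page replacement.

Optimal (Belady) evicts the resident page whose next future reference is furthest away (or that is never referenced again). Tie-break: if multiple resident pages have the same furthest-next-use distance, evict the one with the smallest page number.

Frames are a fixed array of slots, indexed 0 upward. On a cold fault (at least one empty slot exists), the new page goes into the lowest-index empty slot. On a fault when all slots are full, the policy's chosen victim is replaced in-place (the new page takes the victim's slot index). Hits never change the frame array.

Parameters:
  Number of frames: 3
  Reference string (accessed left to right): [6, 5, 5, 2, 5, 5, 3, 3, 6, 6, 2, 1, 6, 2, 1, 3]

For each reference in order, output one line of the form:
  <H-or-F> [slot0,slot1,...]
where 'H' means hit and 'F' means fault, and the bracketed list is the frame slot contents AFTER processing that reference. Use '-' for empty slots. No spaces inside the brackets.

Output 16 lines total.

F [6,-,-]
F [6,5,-]
H [6,5,-]
F [6,5,2]
H [6,5,2]
H [6,5,2]
F [6,3,2]
H [6,3,2]
H [6,3,2]
H [6,3,2]
H [6,3,2]
F [6,1,2]
H [6,1,2]
H [6,1,2]
H [6,1,2]
F [6,3,2]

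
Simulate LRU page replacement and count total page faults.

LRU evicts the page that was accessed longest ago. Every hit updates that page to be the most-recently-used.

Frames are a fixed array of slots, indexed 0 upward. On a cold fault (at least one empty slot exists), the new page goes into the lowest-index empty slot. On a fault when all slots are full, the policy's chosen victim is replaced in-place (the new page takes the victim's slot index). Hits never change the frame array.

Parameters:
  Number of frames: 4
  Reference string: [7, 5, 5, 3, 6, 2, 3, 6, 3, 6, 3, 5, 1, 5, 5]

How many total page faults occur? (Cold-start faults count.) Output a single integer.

Answer: 6

Derivation:
Step 0: ref 7 → FAULT, frames=[7,-,-,-]
Step 1: ref 5 → FAULT, frames=[7,5,-,-]
Step 2: ref 5 → HIT, frames=[7,5,-,-]
Step 3: ref 3 → FAULT, frames=[7,5,3,-]
Step 4: ref 6 → FAULT, frames=[7,5,3,6]
Step 5: ref 2 → FAULT (evict 7), frames=[2,5,3,6]
Step 6: ref 3 → HIT, frames=[2,5,3,6]
Step 7: ref 6 → HIT, frames=[2,5,3,6]
Step 8: ref 3 → HIT, frames=[2,5,3,6]
Step 9: ref 6 → HIT, frames=[2,5,3,6]
Step 10: ref 3 → HIT, frames=[2,5,3,6]
Step 11: ref 5 → HIT, frames=[2,5,3,6]
Step 12: ref 1 → FAULT (evict 2), frames=[1,5,3,6]
Step 13: ref 5 → HIT, frames=[1,5,3,6]
Step 14: ref 5 → HIT, frames=[1,5,3,6]
Total faults: 6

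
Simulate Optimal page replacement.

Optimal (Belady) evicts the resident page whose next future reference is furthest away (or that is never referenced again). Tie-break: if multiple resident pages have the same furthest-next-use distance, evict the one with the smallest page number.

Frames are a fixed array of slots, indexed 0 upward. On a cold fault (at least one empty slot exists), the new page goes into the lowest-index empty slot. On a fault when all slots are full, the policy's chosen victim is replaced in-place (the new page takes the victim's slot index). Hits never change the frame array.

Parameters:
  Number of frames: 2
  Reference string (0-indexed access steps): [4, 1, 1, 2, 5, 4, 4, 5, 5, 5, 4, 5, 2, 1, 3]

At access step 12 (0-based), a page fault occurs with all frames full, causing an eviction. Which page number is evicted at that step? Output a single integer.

Step 0: ref 4 -> FAULT, frames=[4,-]
Step 1: ref 1 -> FAULT, frames=[4,1]
Step 2: ref 1 -> HIT, frames=[4,1]
Step 3: ref 2 -> FAULT, evict 1, frames=[4,2]
Step 4: ref 5 -> FAULT, evict 2, frames=[4,5]
Step 5: ref 4 -> HIT, frames=[4,5]
Step 6: ref 4 -> HIT, frames=[4,5]
Step 7: ref 5 -> HIT, frames=[4,5]
Step 8: ref 5 -> HIT, frames=[4,5]
Step 9: ref 5 -> HIT, frames=[4,5]
Step 10: ref 4 -> HIT, frames=[4,5]
Step 11: ref 5 -> HIT, frames=[4,5]
Step 12: ref 2 -> FAULT, evict 4, frames=[2,5]
At step 12: evicted page 4

Answer: 4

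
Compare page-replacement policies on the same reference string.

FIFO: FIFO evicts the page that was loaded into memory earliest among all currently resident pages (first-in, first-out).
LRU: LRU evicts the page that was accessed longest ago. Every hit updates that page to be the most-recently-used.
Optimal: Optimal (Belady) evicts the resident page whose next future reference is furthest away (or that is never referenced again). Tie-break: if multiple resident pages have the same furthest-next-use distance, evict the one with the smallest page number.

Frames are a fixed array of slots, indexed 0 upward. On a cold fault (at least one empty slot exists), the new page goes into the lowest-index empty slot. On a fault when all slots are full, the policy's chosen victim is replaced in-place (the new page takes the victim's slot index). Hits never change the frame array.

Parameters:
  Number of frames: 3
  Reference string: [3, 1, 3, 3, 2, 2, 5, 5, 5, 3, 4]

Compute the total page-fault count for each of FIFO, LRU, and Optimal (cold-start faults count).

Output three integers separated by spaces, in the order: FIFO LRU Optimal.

Answer: 6 5 5

Derivation:
--- FIFO ---
  step 0: ref 3 -> FAULT, frames=[3,-,-] (faults so far: 1)
  step 1: ref 1 -> FAULT, frames=[3,1,-] (faults so far: 2)
  step 2: ref 3 -> HIT, frames=[3,1,-] (faults so far: 2)
  step 3: ref 3 -> HIT, frames=[3,1,-] (faults so far: 2)
  step 4: ref 2 -> FAULT, frames=[3,1,2] (faults so far: 3)
  step 5: ref 2 -> HIT, frames=[3,1,2] (faults so far: 3)
  step 6: ref 5 -> FAULT, evict 3, frames=[5,1,2] (faults so far: 4)
  step 7: ref 5 -> HIT, frames=[5,1,2] (faults so far: 4)
  step 8: ref 5 -> HIT, frames=[5,1,2] (faults so far: 4)
  step 9: ref 3 -> FAULT, evict 1, frames=[5,3,2] (faults so far: 5)
  step 10: ref 4 -> FAULT, evict 2, frames=[5,3,4] (faults so far: 6)
  FIFO total faults: 6
--- LRU ---
  step 0: ref 3 -> FAULT, frames=[3,-,-] (faults so far: 1)
  step 1: ref 1 -> FAULT, frames=[3,1,-] (faults so far: 2)
  step 2: ref 3 -> HIT, frames=[3,1,-] (faults so far: 2)
  step 3: ref 3 -> HIT, frames=[3,1,-] (faults so far: 2)
  step 4: ref 2 -> FAULT, frames=[3,1,2] (faults so far: 3)
  step 5: ref 2 -> HIT, frames=[3,1,2] (faults so far: 3)
  step 6: ref 5 -> FAULT, evict 1, frames=[3,5,2] (faults so far: 4)
  step 7: ref 5 -> HIT, frames=[3,5,2] (faults so far: 4)
  step 8: ref 5 -> HIT, frames=[3,5,2] (faults so far: 4)
  step 9: ref 3 -> HIT, frames=[3,5,2] (faults so far: 4)
  step 10: ref 4 -> FAULT, evict 2, frames=[3,5,4] (faults so far: 5)
  LRU total faults: 5
--- Optimal ---
  step 0: ref 3 -> FAULT, frames=[3,-,-] (faults so far: 1)
  step 1: ref 1 -> FAULT, frames=[3,1,-] (faults so far: 2)
  step 2: ref 3 -> HIT, frames=[3,1,-] (faults so far: 2)
  step 3: ref 3 -> HIT, frames=[3,1,-] (faults so far: 2)
  step 4: ref 2 -> FAULT, frames=[3,1,2] (faults so far: 3)
  step 5: ref 2 -> HIT, frames=[3,1,2] (faults so far: 3)
  step 6: ref 5 -> FAULT, evict 1, frames=[3,5,2] (faults so far: 4)
  step 7: ref 5 -> HIT, frames=[3,5,2] (faults so far: 4)
  step 8: ref 5 -> HIT, frames=[3,5,2] (faults so far: 4)
  step 9: ref 3 -> HIT, frames=[3,5,2] (faults so far: 4)
  step 10: ref 4 -> FAULT, evict 2, frames=[3,5,4] (faults so far: 5)
  Optimal total faults: 5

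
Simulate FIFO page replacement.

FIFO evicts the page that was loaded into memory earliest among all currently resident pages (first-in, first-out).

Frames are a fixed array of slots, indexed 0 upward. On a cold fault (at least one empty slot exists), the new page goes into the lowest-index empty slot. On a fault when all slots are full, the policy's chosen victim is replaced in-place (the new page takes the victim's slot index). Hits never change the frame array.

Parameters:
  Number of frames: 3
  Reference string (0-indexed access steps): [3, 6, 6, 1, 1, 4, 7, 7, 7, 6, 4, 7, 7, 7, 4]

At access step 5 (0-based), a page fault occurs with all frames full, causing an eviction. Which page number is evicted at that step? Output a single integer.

Answer: 3

Derivation:
Step 0: ref 3 -> FAULT, frames=[3,-,-]
Step 1: ref 6 -> FAULT, frames=[3,6,-]
Step 2: ref 6 -> HIT, frames=[3,6,-]
Step 3: ref 1 -> FAULT, frames=[3,6,1]
Step 4: ref 1 -> HIT, frames=[3,6,1]
Step 5: ref 4 -> FAULT, evict 3, frames=[4,6,1]
At step 5: evicted page 3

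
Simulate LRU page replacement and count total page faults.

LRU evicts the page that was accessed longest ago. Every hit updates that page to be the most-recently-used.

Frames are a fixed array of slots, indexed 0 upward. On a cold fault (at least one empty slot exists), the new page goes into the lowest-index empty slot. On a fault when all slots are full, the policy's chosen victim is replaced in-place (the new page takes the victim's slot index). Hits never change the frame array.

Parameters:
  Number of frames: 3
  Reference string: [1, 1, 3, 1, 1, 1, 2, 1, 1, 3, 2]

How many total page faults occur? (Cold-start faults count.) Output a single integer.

Answer: 3

Derivation:
Step 0: ref 1 → FAULT, frames=[1,-,-]
Step 1: ref 1 → HIT, frames=[1,-,-]
Step 2: ref 3 → FAULT, frames=[1,3,-]
Step 3: ref 1 → HIT, frames=[1,3,-]
Step 4: ref 1 → HIT, frames=[1,3,-]
Step 5: ref 1 → HIT, frames=[1,3,-]
Step 6: ref 2 → FAULT, frames=[1,3,2]
Step 7: ref 1 → HIT, frames=[1,3,2]
Step 8: ref 1 → HIT, frames=[1,3,2]
Step 9: ref 3 → HIT, frames=[1,3,2]
Step 10: ref 2 → HIT, frames=[1,3,2]
Total faults: 3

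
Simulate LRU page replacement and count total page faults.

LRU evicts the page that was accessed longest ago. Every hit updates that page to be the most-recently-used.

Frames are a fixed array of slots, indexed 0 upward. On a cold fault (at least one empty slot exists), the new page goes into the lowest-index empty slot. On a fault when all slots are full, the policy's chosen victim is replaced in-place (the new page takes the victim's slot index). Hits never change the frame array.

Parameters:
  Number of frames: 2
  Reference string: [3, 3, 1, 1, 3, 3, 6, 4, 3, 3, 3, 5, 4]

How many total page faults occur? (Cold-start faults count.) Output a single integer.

Step 0: ref 3 → FAULT, frames=[3,-]
Step 1: ref 3 → HIT, frames=[3,-]
Step 2: ref 1 → FAULT, frames=[3,1]
Step 3: ref 1 → HIT, frames=[3,1]
Step 4: ref 3 → HIT, frames=[3,1]
Step 5: ref 3 → HIT, frames=[3,1]
Step 6: ref 6 → FAULT (evict 1), frames=[3,6]
Step 7: ref 4 → FAULT (evict 3), frames=[4,6]
Step 8: ref 3 → FAULT (evict 6), frames=[4,3]
Step 9: ref 3 → HIT, frames=[4,3]
Step 10: ref 3 → HIT, frames=[4,3]
Step 11: ref 5 → FAULT (evict 4), frames=[5,3]
Step 12: ref 4 → FAULT (evict 3), frames=[5,4]
Total faults: 7

Answer: 7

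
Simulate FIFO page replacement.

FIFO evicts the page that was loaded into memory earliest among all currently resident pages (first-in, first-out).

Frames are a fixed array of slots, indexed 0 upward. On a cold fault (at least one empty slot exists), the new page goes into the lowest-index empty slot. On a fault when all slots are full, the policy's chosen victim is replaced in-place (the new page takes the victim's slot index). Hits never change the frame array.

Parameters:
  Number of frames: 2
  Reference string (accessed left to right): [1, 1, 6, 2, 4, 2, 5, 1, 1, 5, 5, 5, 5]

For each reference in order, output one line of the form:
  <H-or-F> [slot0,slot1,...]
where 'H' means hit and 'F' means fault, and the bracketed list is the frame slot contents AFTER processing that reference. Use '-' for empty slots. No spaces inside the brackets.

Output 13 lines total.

F [1,-]
H [1,-]
F [1,6]
F [2,6]
F [2,4]
H [2,4]
F [5,4]
F [5,1]
H [5,1]
H [5,1]
H [5,1]
H [5,1]
H [5,1]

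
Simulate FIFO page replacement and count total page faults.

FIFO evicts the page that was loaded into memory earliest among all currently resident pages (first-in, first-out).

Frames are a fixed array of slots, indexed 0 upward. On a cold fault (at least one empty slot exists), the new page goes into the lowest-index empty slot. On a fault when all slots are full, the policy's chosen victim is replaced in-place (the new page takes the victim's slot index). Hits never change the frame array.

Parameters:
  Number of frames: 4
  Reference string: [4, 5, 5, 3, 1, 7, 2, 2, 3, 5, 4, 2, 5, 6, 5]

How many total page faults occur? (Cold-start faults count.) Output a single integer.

Step 0: ref 4 → FAULT, frames=[4,-,-,-]
Step 1: ref 5 → FAULT, frames=[4,5,-,-]
Step 2: ref 5 → HIT, frames=[4,5,-,-]
Step 3: ref 3 → FAULT, frames=[4,5,3,-]
Step 4: ref 1 → FAULT, frames=[4,5,3,1]
Step 5: ref 7 → FAULT (evict 4), frames=[7,5,3,1]
Step 6: ref 2 → FAULT (evict 5), frames=[7,2,3,1]
Step 7: ref 2 → HIT, frames=[7,2,3,1]
Step 8: ref 3 → HIT, frames=[7,2,3,1]
Step 9: ref 5 → FAULT (evict 3), frames=[7,2,5,1]
Step 10: ref 4 → FAULT (evict 1), frames=[7,2,5,4]
Step 11: ref 2 → HIT, frames=[7,2,5,4]
Step 12: ref 5 → HIT, frames=[7,2,5,4]
Step 13: ref 6 → FAULT (evict 7), frames=[6,2,5,4]
Step 14: ref 5 → HIT, frames=[6,2,5,4]
Total faults: 9

Answer: 9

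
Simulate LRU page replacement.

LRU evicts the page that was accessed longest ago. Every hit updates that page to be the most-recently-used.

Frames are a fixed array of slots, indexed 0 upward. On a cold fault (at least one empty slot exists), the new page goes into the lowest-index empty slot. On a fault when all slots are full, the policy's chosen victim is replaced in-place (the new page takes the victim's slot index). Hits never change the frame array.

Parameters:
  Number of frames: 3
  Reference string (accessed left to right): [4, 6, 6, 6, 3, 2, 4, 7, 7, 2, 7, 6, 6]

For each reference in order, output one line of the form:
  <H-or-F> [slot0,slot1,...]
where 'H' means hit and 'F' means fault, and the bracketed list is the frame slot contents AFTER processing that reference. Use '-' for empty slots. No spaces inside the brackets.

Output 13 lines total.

F [4,-,-]
F [4,6,-]
H [4,6,-]
H [4,6,-]
F [4,6,3]
F [2,6,3]
F [2,4,3]
F [2,4,7]
H [2,4,7]
H [2,4,7]
H [2,4,7]
F [2,6,7]
H [2,6,7]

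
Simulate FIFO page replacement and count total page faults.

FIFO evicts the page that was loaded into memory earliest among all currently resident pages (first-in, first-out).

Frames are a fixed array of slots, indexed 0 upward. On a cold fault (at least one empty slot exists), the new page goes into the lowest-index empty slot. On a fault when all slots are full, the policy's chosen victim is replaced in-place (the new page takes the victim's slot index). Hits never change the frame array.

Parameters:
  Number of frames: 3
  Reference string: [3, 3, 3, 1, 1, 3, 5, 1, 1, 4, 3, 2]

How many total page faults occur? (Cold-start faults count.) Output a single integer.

Answer: 6

Derivation:
Step 0: ref 3 → FAULT, frames=[3,-,-]
Step 1: ref 3 → HIT, frames=[3,-,-]
Step 2: ref 3 → HIT, frames=[3,-,-]
Step 3: ref 1 → FAULT, frames=[3,1,-]
Step 4: ref 1 → HIT, frames=[3,1,-]
Step 5: ref 3 → HIT, frames=[3,1,-]
Step 6: ref 5 → FAULT, frames=[3,1,5]
Step 7: ref 1 → HIT, frames=[3,1,5]
Step 8: ref 1 → HIT, frames=[3,1,5]
Step 9: ref 4 → FAULT (evict 3), frames=[4,1,5]
Step 10: ref 3 → FAULT (evict 1), frames=[4,3,5]
Step 11: ref 2 → FAULT (evict 5), frames=[4,3,2]
Total faults: 6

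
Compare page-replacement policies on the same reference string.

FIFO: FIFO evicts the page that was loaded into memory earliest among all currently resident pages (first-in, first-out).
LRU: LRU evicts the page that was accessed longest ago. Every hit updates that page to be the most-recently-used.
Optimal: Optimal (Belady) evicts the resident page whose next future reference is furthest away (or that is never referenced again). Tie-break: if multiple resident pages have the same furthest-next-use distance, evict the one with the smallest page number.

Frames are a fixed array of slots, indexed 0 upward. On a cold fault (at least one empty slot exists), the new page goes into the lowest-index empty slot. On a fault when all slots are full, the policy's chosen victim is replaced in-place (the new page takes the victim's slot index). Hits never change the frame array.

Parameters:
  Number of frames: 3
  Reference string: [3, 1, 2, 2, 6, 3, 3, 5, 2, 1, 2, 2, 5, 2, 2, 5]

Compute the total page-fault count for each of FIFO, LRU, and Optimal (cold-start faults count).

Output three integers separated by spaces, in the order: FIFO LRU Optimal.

--- FIFO ---
  step 0: ref 3 -> FAULT, frames=[3,-,-] (faults so far: 1)
  step 1: ref 1 -> FAULT, frames=[3,1,-] (faults so far: 2)
  step 2: ref 2 -> FAULT, frames=[3,1,2] (faults so far: 3)
  step 3: ref 2 -> HIT, frames=[3,1,2] (faults so far: 3)
  step 4: ref 6 -> FAULT, evict 3, frames=[6,1,2] (faults so far: 4)
  step 5: ref 3 -> FAULT, evict 1, frames=[6,3,2] (faults so far: 5)
  step 6: ref 3 -> HIT, frames=[6,3,2] (faults so far: 5)
  step 7: ref 5 -> FAULT, evict 2, frames=[6,3,5] (faults so far: 6)
  step 8: ref 2 -> FAULT, evict 6, frames=[2,3,5] (faults so far: 7)
  step 9: ref 1 -> FAULT, evict 3, frames=[2,1,5] (faults so far: 8)
  step 10: ref 2 -> HIT, frames=[2,1,5] (faults so far: 8)
  step 11: ref 2 -> HIT, frames=[2,1,5] (faults so far: 8)
  step 12: ref 5 -> HIT, frames=[2,1,5] (faults so far: 8)
  step 13: ref 2 -> HIT, frames=[2,1,5] (faults so far: 8)
  step 14: ref 2 -> HIT, frames=[2,1,5] (faults so far: 8)
  step 15: ref 5 -> HIT, frames=[2,1,5] (faults so far: 8)
  FIFO total faults: 8
--- LRU ---
  step 0: ref 3 -> FAULT, frames=[3,-,-] (faults so far: 1)
  step 1: ref 1 -> FAULT, frames=[3,1,-] (faults so far: 2)
  step 2: ref 2 -> FAULT, frames=[3,1,2] (faults so far: 3)
  step 3: ref 2 -> HIT, frames=[3,1,2] (faults so far: 3)
  step 4: ref 6 -> FAULT, evict 3, frames=[6,1,2] (faults so far: 4)
  step 5: ref 3 -> FAULT, evict 1, frames=[6,3,2] (faults so far: 5)
  step 6: ref 3 -> HIT, frames=[6,3,2] (faults so far: 5)
  step 7: ref 5 -> FAULT, evict 2, frames=[6,3,5] (faults so far: 6)
  step 8: ref 2 -> FAULT, evict 6, frames=[2,3,5] (faults so far: 7)
  step 9: ref 1 -> FAULT, evict 3, frames=[2,1,5] (faults so far: 8)
  step 10: ref 2 -> HIT, frames=[2,1,5] (faults so far: 8)
  step 11: ref 2 -> HIT, frames=[2,1,5] (faults so far: 8)
  step 12: ref 5 -> HIT, frames=[2,1,5] (faults so far: 8)
  step 13: ref 2 -> HIT, frames=[2,1,5] (faults so far: 8)
  step 14: ref 2 -> HIT, frames=[2,1,5] (faults so far: 8)
  step 15: ref 5 -> HIT, frames=[2,1,5] (faults so far: 8)
  LRU total faults: 8
--- Optimal ---
  step 0: ref 3 -> FAULT, frames=[3,-,-] (faults so far: 1)
  step 1: ref 1 -> FAULT, frames=[3,1,-] (faults so far: 2)
  step 2: ref 2 -> FAULT, frames=[3,1,2] (faults so far: 3)
  step 3: ref 2 -> HIT, frames=[3,1,2] (faults so far: 3)
  step 4: ref 6 -> FAULT, evict 1, frames=[3,6,2] (faults so far: 4)
  step 5: ref 3 -> HIT, frames=[3,6,2] (faults so far: 4)
  step 6: ref 3 -> HIT, frames=[3,6,2] (faults so far: 4)
  step 7: ref 5 -> FAULT, evict 3, frames=[5,6,2] (faults so far: 5)
  step 8: ref 2 -> HIT, frames=[5,6,2] (faults so far: 5)
  step 9: ref 1 -> FAULT, evict 6, frames=[5,1,2] (faults so far: 6)
  step 10: ref 2 -> HIT, frames=[5,1,2] (faults so far: 6)
  step 11: ref 2 -> HIT, frames=[5,1,2] (faults so far: 6)
  step 12: ref 5 -> HIT, frames=[5,1,2] (faults so far: 6)
  step 13: ref 2 -> HIT, frames=[5,1,2] (faults so far: 6)
  step 14: ref 2 -> HIT, frames=[5,1,2] (faults so far: 6)
  step 15: ref 5 -> HIT, frames=[5,1,2] (faults so far: 6)
  Optimal total faults: 6

Answer: 8 8 6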